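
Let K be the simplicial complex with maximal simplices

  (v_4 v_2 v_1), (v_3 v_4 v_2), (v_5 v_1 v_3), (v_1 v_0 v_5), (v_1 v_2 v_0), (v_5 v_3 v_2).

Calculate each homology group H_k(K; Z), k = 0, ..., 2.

H_0 ≅ Z,  H_1 ≅ Z,  H_2 = 0.

Fix the vertex order v_0 < v_1 < v_2 < v_3 < v_4 < v_5 and write every simplex with vertices in increasing order. Then dim K = 2 and the simplices of K are:

  0-simplices (6): [v_0], [v_1], [v_2], [v_3], [v_4], [v_5]
  1-simplices (12): [v_0,v_1], [v_0,v_2], [v_0,v_5], [v_1,v_2], [v_1,v_3], [v_1,v_4], [v_1,v_5], [v_2,v_3], [v_2,v_4], [v_2,v_5], [v_3,v_4], [v_3,v_5]
  2-simplices (6): [v_0,v_1,v_2], [v_0,v_1,v_5], [v_1,v_2,v_4], [v_1,v_3,v_5], [v_2,v_3,v_4], [v_2,v_3,v_5]

Hence C_0 ≅ Z^6, C_1 ≅ Z^12, C_2 ≅ Z^6.

∂_1: C_1 → C_0 sends each edge [p,q] (with p < q) to q − p. For instance
  ∂[v_2,v_3] = [v_3] − [v_2].
This gives a 6×12 integer matrix of rank 5; reducing to Smith normal form yields diagonal entries (1,1,1,1,1).

∂_2: C_2 → C_1 sends each 2-simplex [p,q,r] to [q,r] − [p,r] + [p,q]. For instance
  ∂[v_0,v_1,v_5] = [v_1,v_5] − [v_0,v_5] + [v_0,v_1],
  ∂[v_2,v_3,v_4] = [v_3,v_4] − [v_2,v_4] + [v_2,v_3].
This gives a 12×6 integer matrix of rank 6; reducing to Smith normal form yields diagonal entries (1,1,1,1,1,1).

From H_k ≅ ker(∂_k) / im(∂_{k+1}) we obtain:

  H_0: rank C_0 − rank ∂_1 = 6 − 5 = 1, and the invariant factors of ∂_1 are all 1, so H_0 = Z.
  H_1: rank ker ∂_1 − rank ∂_2 = (12 − 5) − 6 = 1, and the invariant factors of ∂_2 are all 1, so H_1 = Z.
  H_2: rank ker ∂_2 − rank ∂_3 = (6 − 6) − 0 = 0, and there is no ∂_3, so H_2 = 0.

As a check, the Euler characteristic is 6 − 12 + 6 = 0, which agrees with 1 − 1 + 0 = 0.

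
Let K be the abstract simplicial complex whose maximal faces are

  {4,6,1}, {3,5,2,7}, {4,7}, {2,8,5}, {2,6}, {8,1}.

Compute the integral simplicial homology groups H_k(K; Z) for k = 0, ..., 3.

Take the total order 1 < 2 < 3 < 4 < 5 < 6 < 7 < 8 on the vertex set. Then K (dimension 3) consists of the simplices:

  0-simplices (8): [1], [2], [3], [4], [5], [6], [7], [8]
  1-simplices (14): [1,4], [1,6], [1,8], [2,3], [2,5], [2,6], [2,7], [2,8], [3,5], [3,7], [4,6], [4,7], [5,7], [5,8]
  2-simplices (6): [1,4,6], [2,3,5], [2,3,7], [2,5,7], [2,5,8], [3,5,7]
  3-simplices (1): [2,3,5,7]

Hence C_0 ≅ Z^8, C_1 ≅ Z^14, C_2 ≅ Z^6, C_3 ≅ Z^1.

∂_1: C_1 → C_0 maps an edge to its endpoints' difference, ∂[p,q] = q − p. For instance
  ∂[1,8] = [8] − [1].
The 8×14 boundary matrix has rank 7 and Smith normal form diag(1,1,1,1,1,1,1).

The boundary map ∂_2: C_2 → C_1 maps a triangle to the signed sum of its edges. For instance
  ∂[2,3,5] = [3,5] − [2,5] + [2,3],
  ∂[2,5,8] = [5,8] − [2,8] + [2,5].
As a 14×6 matrix over Z this has rank 5, with invariant factors (1,1,1,1,1).

The boundary map ∂_3: C_3 → C_2 sends each 3-simplex σ to the alternating sum Σ_i (−1)^i (σ with its i-th vertex removed). For instance
  ∂[2,3,5,7] = [3,5,7] − [2,5,7] + [2,3,7] − [2,3,5].
As a 6×1 matrix over Z this has rank 1, with invariant factors (1).

Computing H_k = (kernel of ∂_k) / (image of ∂_{k+1}):

  H_0: rank C_0 − rank ∂_1 = 8 − 7 = 1, and the invariant factors of ∂_1 are all 1, so H_0 ≅ Z.
  H_1: rank ker ∂_1 − rank ∂_2 = (14 − 7) − 5 = 2, and the invariant factors of ∂_2 are all 1, so H_1 ≅ Z^2.
  H_2: rank ker ∂_2 − rank ∂_3 = (6 − 5) − 1 = 0, and the invariant factors of ∂_3 are all 1, so H_2 ≅ 0.
  H_3: rank ker ∂_3 − rank ∂_4 = (1 − 1) − 0 = 0, and there is no ∂_4, so H_3 ≅ 0.

H_0 = Z,  H_1 = Z^2,  H_2 = 0,  H_3 = 0.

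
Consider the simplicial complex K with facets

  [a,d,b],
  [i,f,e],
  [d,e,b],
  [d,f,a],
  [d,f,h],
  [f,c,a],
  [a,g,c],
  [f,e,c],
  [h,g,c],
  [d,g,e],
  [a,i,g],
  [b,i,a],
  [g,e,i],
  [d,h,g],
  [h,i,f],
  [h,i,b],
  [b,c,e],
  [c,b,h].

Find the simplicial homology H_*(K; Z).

Take the total order a < b < c < d < e < f < g < h < i on the vertex set. Then K (dimension 2) consists of the simplices:

  0-simplices (9): a, b, c, d, e, f, g, h, i
  1-simplices (27): ab, ac, ad, af, ag, ai, bc, bd, be, bh, bi, ce, cf, cg, ch, de, df, dg, dh, ef, eg, ei, fh, fi, gh, gi, hi
  2-simplices (18): abd, abi, acf, acg, adf, agi, bce, bch, bde, bhi, cef, cgh, deg, dfh, dgh, efi, egi, fhi

so the chain groups are C_0 ≅ Z^9, C_1 ≅ Z^27, C_2 ≅ Z^18.

The boundary map ∂_1: C_1 → C_0 is given by ∂[p,q] = [q] − [p].
As a 9×27 matrix over Z this has rank 8, with invariant factors (1,1,1,1,1,1,1,1).

Boundary ∂_2: C_2 → C_1 sends each 2-simplex [p,q,r] to [q,r] − [p,r] + [p,q]. For instance
  ∂dgh = gh − dh + dg,
  ∂acg = cg − ag + ac.
As a 27×18 matrix over Z this has rank 17, with invariant factors (1,1,1,1,1,1,1,1,1,1,1,1,1,1,1,1,1).

From H_k ≅ ker(∂_k) / im(∂_{k+1}) we obtain:

  H_0: rank C_0 − rank ∂_1 = 9 − 8 = 1, and the invariant factors of ∂_1 are all 1, so H_0 ≅ Z.
  H_1: rank ker ∂_1 − rank ∂_2 = (27 − 8) − 17 = 2, and the invariant factors of ∂_2 are all 1, so H_1 ≅ Z^2.
  H_2: rank ker ∂_2 − rank ∂_3 = (18 − 17) − 0 = 1, and there is no ∂_3, so H_2 ≅ Z.

(K is a triangulation of the torus T^2.)

H_0 ≅ Z,  H_1 ≅ Z^2,  H_2 ≅ Z.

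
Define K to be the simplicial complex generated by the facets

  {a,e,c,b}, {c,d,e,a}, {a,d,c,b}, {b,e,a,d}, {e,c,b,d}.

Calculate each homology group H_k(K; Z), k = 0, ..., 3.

Take the total order a < b < c < d < e on the vertex set. Then K (dimension 3) consists of the simplices:

  0-simplices (5): a, b, c, d, e
  1-simplices (10): ab, ac, ad, ae, bc, bd, be, cd, ce, de
  2-simplices (10): abc, abd, abe, acd, ace, ade, bcd, bce, bde, cde
  3-simplices (5): abcd, abce, abde, acde, bcde

so the chain groups are C_0 ≅ Z^5, C_1 ≅ Z^10, C_2 ≅ Z^10, C_3 ≅ Z^5.

Boundary ∂_1: C_1 → C_0 maps an edge to its endpoints' difference, ∂[p,q] = q − p. For instance
  ∂be = e − b.
The 5×10 boundary matrix has rank 4 and Smith normal form diag(1,1,1,1).

Boundary ∂_2: C_2 → C_1 maps a triangle to the signed sum of its edges. For instance
  ∂bde = de − be + bd,
  ∂abe = be − ae + ab.
The resulting 10×10 matrix has rank 6, and its Smith normal form has invariant factors (1,1,1,1,1,1).

Boundary ∂_3: C_3 → C_2 sends each 3-simplex σ to the alternating sum Σ_i (−1)^i (σ with its i-th vertex removed). For instance
  ∂bcde = cde − bde + bce − bcd,
  ∂abde = bde − ade + abe − abd.
The resulting 10×5 matrix has rank 4, and its Smith normal form has invariant factors (1,1,1,1).

From H_k ≅ ker(∂_k) / im(∂_{k+1}) we obtain:

  H_0: rank C_0 − rank ∂_1 = 5 − 4 = 1, and the invariant factors of ∂_1 are all 1, so H_0 ≅ Z.
  H_1: rank ker ∂_1 − rank ∂_2 = (10 − 4) − 6 = 0, and the invariant factors of ∂_2 are all 1, so H_1 ≅ 0.
  H_2: rank ker ∂_2 − rank ∂_3 = (10 − 6) − 4 = 0, and the invariant factors of ∂_3 are all 1, so H_2 ≅ 0.
  H_3: rank ker ∂_3 − rank ∂_4 = (5 − 4) − 0 = 1, and there is no ∂_4, so H_3 ≅ Z.

As a check, the Euler characteristic is 5 − 10 + 10 − 5 = 0, which agrees with 1 − 0 + 0 − 1 = 0.

H_0 = Z,  H_1 = 0,  H_2 = 0,  H_3 = Z.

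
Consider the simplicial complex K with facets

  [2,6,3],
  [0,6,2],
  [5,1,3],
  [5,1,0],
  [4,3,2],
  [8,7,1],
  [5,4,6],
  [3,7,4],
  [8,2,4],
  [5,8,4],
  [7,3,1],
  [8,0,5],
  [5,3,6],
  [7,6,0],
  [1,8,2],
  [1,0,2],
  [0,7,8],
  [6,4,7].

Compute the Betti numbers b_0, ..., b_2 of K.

b_0 = 1, b_1 = 1, b_2 = 0.

K has 9 vertices, 27 edges, 18 triangles.
rank ∂_0 = 0, rank ∂_1 = 8 ⇒ b_0 = 9 − 0 − 8 = 1; all invariant factors of ∂_1 are 1 so no torsion. So H_0 = Z.
rank ∂_1 = 8, rank ∂_2 = 18 ⇒ b_1 = 27 − 8 − 18 = 1; ∂_2 has invariant factor(s) [2] giving torsion. So H_1 = Z ⊕ Z/2.
rank ∂_2 = 18, rank ∂_3 = 0 ⇒ b_2 = 18 − 18 − 0 = 0. So H_2 = 0.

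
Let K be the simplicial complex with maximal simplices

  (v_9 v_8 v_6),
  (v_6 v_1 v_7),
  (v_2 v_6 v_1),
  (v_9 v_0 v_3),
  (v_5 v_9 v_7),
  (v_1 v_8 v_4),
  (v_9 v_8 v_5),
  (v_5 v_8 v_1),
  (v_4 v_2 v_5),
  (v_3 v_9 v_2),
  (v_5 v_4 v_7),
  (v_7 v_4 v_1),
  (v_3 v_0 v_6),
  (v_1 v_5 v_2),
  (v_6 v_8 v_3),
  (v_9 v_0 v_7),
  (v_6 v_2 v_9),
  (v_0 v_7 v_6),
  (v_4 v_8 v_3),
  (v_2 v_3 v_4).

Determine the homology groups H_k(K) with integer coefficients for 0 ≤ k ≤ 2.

Fix the vertex order v_0 < v_1 < v_2 < v_3 < v_4 < v_5 < v_6 < v_7 < v_8 < v_9 and write every simplex with vertices in increasing order. Then dim K = 2 and the simplices of K are:

  0-simplices (10): [v_0], [v_1], [v_2], [v_3], [v_4], [v_5], [v_6], [v_7], [v_8], [v_9]
  1-simplices (30): (30 of them)
  2-simplices (20): (20 of them)

so the chain groups are C_0 ≅ Z^10, C_1 ≅ Z^30, C_2 ≅ Z^20.

The boundary map ∂_1: C_1 → C_0 is given by ∂[p,q] = [q] − [p]. For instance
  ∂[v_2,v_6] = [v_6] − [v_2].
This gives a 10×30 integer matrix of rank 9; reducing to Smith normal form yields diagonal entries (1,1,1,1,1,1,1,1,1).

The boundary map ∂_2: C_2 → C_1 sends each 2-simplex [p,q,r] to [q,r] − [p,r] + [p,q]. For instance
  ∂[v_3,v_4,v_8] = [v_4,v_8] − [v_3,v_8] + [v_3,v_4],
  ∂[v_2,v_3,v_4] = [v_3,v_4] − [v_2,v_4] + [v_2,v_3].
The resulting 30×20 matrix has rank 20, and its Smith normal form has invariant factors (1,1,1,1,1,1,1,1,1,1,1,1,1,1,1,1,1,1,1,2).

Computing H_k = (kernel of ∂_k) / (image of ∂_{k+1}):

  H_0: rank C_0 − rank ∂_1 = 10 − 9 = 1, and the invariant factors of ∂_1 are all 1, so H_0 ≅ Z.
  H_1: rank ker ∂_1 − rank ∂_2 = (30 − 9) − 20 = 1, and ∂_2 has invariant factor 2 > 1, so H_1 ≅ Z ⊕ Z/2Z.
  H_2: rank ker ∂_2 − rank ∂_3 = (20 − 20) − 0 = 0, and there is no ∂_3, so H_2 ≅ 0.

As a check, the Euler characteristic is 10 − 30 + 20 = 0, which agrees with 1 − 1 + 0 = 0.
(K is a triangulation of the Klein bottle.)

H_0 = Z,  H_1 = Z ⊕ Z/2Z,  H_2 = 0.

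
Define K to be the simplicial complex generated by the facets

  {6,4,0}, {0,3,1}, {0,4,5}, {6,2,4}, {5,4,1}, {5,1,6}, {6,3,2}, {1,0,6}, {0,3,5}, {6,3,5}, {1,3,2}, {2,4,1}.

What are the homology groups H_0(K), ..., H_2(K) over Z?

H_0 ≅ Z,  H_1 ≅ Z/2Z,  H_2 = 0.

We work with the vertex ordering 0 < 1 < 2 < 3 < 4 < 5 < 6. The simplices of K, each written with vertices in increasing order, are:

  0-simplices (7): [0], [1], [2], [3], [4], [5], [6]
  1-simplices (18): [0,1], [0,3], [0,4], [0,5], [0,6], [1,2], [1,3], [1,4], [1,5], [1,6], [2,3], [2,4], [2,6], [3,5], [3,6], [4,5], [4,6], [5,6]
  2-simplices (12): [0,1,3], [0,1,6], [0,3,5], [0,4,5], [0,4,6], [1,2,3], [1,2,4], [1,4,5], [1,5,6], [2,3,6], [2,4,6], [3,5,6]

giving chain groups C_0 ≅ Z^7, C_1 ≅ Z^18, C_2 ≅ Z^12.

Boundary ∂_1: C_1 → C_0 sends each edge [p,q] (with p < q) to q − p. For instance
  ∂[1,3] = [3] − [1].
This gives a 7×18 integer matrix of rank 6; reducing to Smith normal form yields diagonal entries (1,1,1,1,1,1).

Boundary ∂_2: C_2 → C_1 sends each 2-simplex [p,q,r] to [q,r] − [p,r] + [p,q]. For instance
  ∂[1,4,5] = [4,5] − [1,5] + [1,4],
  ∂[0,1,3] = [1,3] − [0,3] + [0,1].
This gives a 18×12 integer matrix of rank 12; reducing to Smith normal form yields diagonal entries (1,1,1,1,1,1,1,1,1,1,1,2).

Now H_k = ker ∂_k / im ∂_{k+1}, so:

  H_0: rank C_0 − rank ∂_1 = 7 − 6 = 1, and the invariant factors of ∂_1 are all 1, so H_0 ≅ Z.
  H_1: rank ker ∂_1 − rank ∂_2 = (18 − 6) − 12 = 0, and ∂_2 has invariant factor 2 > 1, so H_1 ≅ Z/2Z.
  H_2: rank ker ∂_2 − rank ∂_3 = (12 − 12) − 0 = 0, and there is no ∂_3, so H_2 ≅ 0.

(K is a triangulation of the real projective plane RP^2.)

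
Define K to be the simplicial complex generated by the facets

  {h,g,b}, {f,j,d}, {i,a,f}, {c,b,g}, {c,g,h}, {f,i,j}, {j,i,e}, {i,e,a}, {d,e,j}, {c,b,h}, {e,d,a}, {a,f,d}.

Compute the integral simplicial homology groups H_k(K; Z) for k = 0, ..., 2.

H_0 = Z^2,  H_1 = 0,  H_2 = Z^2.

Order the vertices as a < b < c < d < e < f < g < h < i < j. Listing each simplex with vertices in this order, K has dimension 2 with simplices:

  0-simplices (10): a, b, c, d, e, f, g, h, i, j
  1-simplices (18): ad, ae, af, ai, bc, bg, bh, cg, ch, de, df, dj, ei, ej, fi, fj, gh, ij
  2-simplices (12): ade, adf, aei, afi, bcg, bch, bgh, cgh, dej, dfj, eij, fij

giving chain groups C_0 ≅ Z^10, C_1 ≅ Z^18, C_2 ≅ Z^12.

Boundary ∂_1: C_1 → C_0 sends each edge [p,q] (with p < q) to q − p. For instance
  ∂ei = i − e.
The 10×18 boundary matrix has rank 8 and Smith normal form diag(1,1,1,1,1,1,1,1).

∂_2: C_2 → C_1 maps a triangle to the signed sum of its edges. For instance
  ∂bcg = cg − bg + bc,
  ∂dej = ej − dj + de.
This gives a 18×12 integer matrix of rank 10; reducing to Smith normal form yields diagonal entries (1,1,1,1,1,1,1,1,1,1).

Reading off H_k = ker ∂_k / im ∂_{k+1}:

  H_0: rank C_0 − rank ∂_1 = 10 − 8 = 2, and the invariant factors of ∂_1 are all 1, so H_0 ≅ Z^2.
  H_1: rank ker ∂_1 − rank ∂_2 = (18 − 8) − 10 = 0, and the invariant factors of ∂_2 are all 1, so H_1 ≅ 0.
  H_2: rank ker ∂_2 − rank ∂_3 = (12 − 10) − 0 = 2, and there is no ∂_3, so H_2 ≅ Z^2.

(K is a triangulation of the disjoint union of the 2-sphere S^2 and the 2-sphere S^2.)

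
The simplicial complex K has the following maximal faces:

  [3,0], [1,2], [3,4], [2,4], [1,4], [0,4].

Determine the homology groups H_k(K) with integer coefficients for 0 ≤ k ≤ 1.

H_0 = Z,  H_1 = Z^2.

Take the total order 0 < 1 < 2 < 3 < 4 on the vertex set. Then K (dimension 1) consists of the simplices:

  0-simplices (5): [0], [1], [2], [3], [4]
  1-simplices (6): [0,3], [0,4], [1,2], [1,4], [2,4], [3,4]

Hence C_0 ≅ Z^5, C_1 ≅ Z^6.

The boundary map ∂_1: C_1 → C_0 maps an edge to its endpoints' difference, ∂[p,q] = q − p. For instance
  ∂[2,4] = [4] − [2].
The resulting 5×6 matrix has rank 4, and its Smith normal form has invariant factors (1,1,1,1).

Reading off H_k = ker ∂_k / im ∂_{k+1}:

  H_0: rank C_0 − rank ∂_1 = 5 − 4 = 1, and the invariant factors of ∂_1 are all 1, so H_0 ≅ Z.
  H_1: rank ker ∂_1 − rank ∂_2 = (6 − 4) − 0 = 2, and there is no ∂_2, so H_1 ≅ Z^2.

As a check, the Euler characteristic is 5 − 6 = -1, which agrees with 1 − 2 = -1.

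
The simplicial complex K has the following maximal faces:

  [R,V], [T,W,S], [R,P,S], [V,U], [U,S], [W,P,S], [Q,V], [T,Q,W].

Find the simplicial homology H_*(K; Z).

H_0 ≅ Z,  H_1 ≅ Z^2,  H_2 = 0.

Fix the vertex order P < Q < R < S < T < U < V < W and write every simplex with vertices in increasing order. Then dim K = 2 and the simplices of K are:

  0-simplices (8): P, Q, R, S, T, U, V, W
  1-simplices (13): PR, PS, PW, QT, QV, QW, RS, RV, ST, SU, SW, TW, UV
  2-simplices (4): PRS, PSW, QTW, STW

so the chain groups are C_0 ≅ Z^8, C_1 ≅ Z^13, C_2 ≅ Z^4.

The boundary map ∂_1: C_1 → C_0 is given by ∂[p,q] = [q] − [p]. For instance
  ∂PW = W − P.
The 8×13 boundary matrix has rank 7 and Smith normal form diag(1,1,1,1,1,1,1).

∂_2: C_2 → C_1 acts by ∂[p,q,r] = [q,r] − [p,r] + [p,q]. For instance
  ∂QTW = TW − QW + QT,
  ∂PSW = SW − PW + PS.
The 13×4 boundary matrix has rank 4 and Smith normal form diag(1,1,1,1).

Now H_k = ker ∂_k / im ∂_{k+1}, so:

  H_0: rank C_0 − rank ∂_1 = 8 − 7 = 1, and the invariant factors of ∂_1 are all 1, so H_0 = Z.
  H_1: rank ker ∂_1 − rank ∂_2 = (13 − 7) − 4 = 2, and the invariant factors of ∂_2 are all 1, so H_1 = Z^2.
  H_2: rank ker ∂_2 − rank ∂_3 = (4 − 4) − 0 = 0, and there is no ∂_3, so H_2 = 0.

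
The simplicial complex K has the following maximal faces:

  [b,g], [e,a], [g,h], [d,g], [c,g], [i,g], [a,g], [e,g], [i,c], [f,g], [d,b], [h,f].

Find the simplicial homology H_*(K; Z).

Order the vertices as a < b < c < d < e < f < g < h < i. Listing each simplex with vertices in this order, K has dimension 1 with simplices:

  0-simplices (9): a, b, c, d, e, f, g, h, i
  1-simplices (12): ae, ag, bd, bg, cg, ci, dg, eg, fg, fh, gh, gi

giving chain groups C_0 ≅ Z^9, C_1 ≅ Z^12.

∂_1: C_1 → C_0 maps an edge to its endpoints' difference, ∂[p,q] = q − p. For instance
  ∂gh = h − g.
The resulting 9×12 matrix has rank 8, and its Smith normal form has invariant factors (1,1,1,1,1,1,1,1).

Now H_k = ker ∂_k / im ∂_{k+1}, so:

  H_0: rank C_0 − rank ∂_1 = 9 − 8 = 1, and the invariant factors of ∂_1 are all 1, so H_0 ≅ Z.
  H_1: rank ker ∂_1 − rank ∂_2 = (12 − 8) − 0 = 4, and there is no ∂_2, so H_1 ≅ Z^4.

As a check, the Euler characteristic is 9 − 12 = -3, which agrees with 1 − 4 = -3.

H_0 ≅ Z,  H_1 ≅ Z^4.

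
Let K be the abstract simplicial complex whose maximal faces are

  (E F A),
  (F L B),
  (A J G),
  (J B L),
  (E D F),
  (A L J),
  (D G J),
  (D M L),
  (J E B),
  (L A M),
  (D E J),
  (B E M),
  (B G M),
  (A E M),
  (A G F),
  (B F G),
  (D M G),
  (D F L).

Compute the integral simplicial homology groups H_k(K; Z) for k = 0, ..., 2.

H_0 = Z,  H_1 = Z^2,  H_2 = Z.

Fix the vertex order A < B < D < E < F < G < J < L < M and write every simplex with vertices in increasing order. Then dim K = 2 and the simplices of K are:

  0-simplices (9): A, B, D, E, F, G, J, L, M
  1-simplices (27): AE, AF, AG, AJ, AL, AM, BE, BF, BG, BJ, BL, BM, DE, DF, DG, DJ, DL, DM, EF, EJ, EM, FG, FL, GJ, GM, JL, LM
  2-simplices (18): AEF, AEM, AFG, AGJ, AJL, ALM, BEJ, BEM, BFG, BFL, BGM, BJL, DEF, DEJ, DFL, DGJ, DGM, DLM

Hence C_0 ≅ Z^9, C_1 ≅ Z^27, C_2 ≅ Z^18.

The boundary map ∂_1: C_1 → C_0 is given by ∂[p,q] = [q] − [p]. For instance
  ∂GJ = J − G.
This gives a 9×27 integer matrix of rank 8; reducing to Smith normal form yields diagonal entries (1,1,1,1,1,1,1,1).

The boundary map ∂_2: C_2 → C_1 acts by ∂[p,q,r] = [q,r] − [p,r] + [p,q]. For instance
  ∂AEM = EM − AM + AE,
  ∂DGJ = GJ − DJ + DG.
As a 27×18 matrix over Z this has rank 17, with invariant factors (1,1,1,1,1,1,1,1,1,1,1,1,1,1,1,1,1).

Now H_k = ker ∂_k / im ∂_{k+1}, so:

  H_0: rank C_0 − rank ∂_1 = 9 − 8 = 1, and the invariant factors of ∂_1 are all 1, so H_0 ≅ Z.
  H_1: rank ker ∂_1 − rank ∂_2 = (27 − 8) − 17 = 2, and the invariant factors of ∂_2 are all 1, so H_1 ≅ Z^2.
  H_2: rank ker ∂_2 − rank ∂_3 = (18 − 17) − 0 = 1, and there is no ∂_3, so H_2 ≅ Z.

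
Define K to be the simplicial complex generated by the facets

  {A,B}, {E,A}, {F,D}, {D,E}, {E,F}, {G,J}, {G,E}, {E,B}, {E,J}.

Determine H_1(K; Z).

H_1 = Z^3.

We work with the vertex ordering A < B < D < E < F < G < J. The simplices of K, each written with vertices in increasing order, are:

  0-simplices (7): A, B, D, E, F, G, J
  1-simplices (9): AB, AE, BE, DE, DF, EF, EG, EJ, GJ

so the chain groups are C_0 ≅ Z^7, C_1 ≅ Z^9.

The boundary map ∂_1: C_1 → C_0 is given by ∂[p,q] = [q] − [p].
The 7×9 boundary matrix has rank 6 and Smith normal form diag(1,1,1,1,1,1).

Now H_k = ker ∂_k / im ∂_{k+1}, so:

  H_1: rank ker ∂_1 − rank ∂_2 = (9 − 6) − 0 = 3, and there is no ∂_2, so H_1 = Z^3.

(K is a triangulation of a wedge of 3 circles.)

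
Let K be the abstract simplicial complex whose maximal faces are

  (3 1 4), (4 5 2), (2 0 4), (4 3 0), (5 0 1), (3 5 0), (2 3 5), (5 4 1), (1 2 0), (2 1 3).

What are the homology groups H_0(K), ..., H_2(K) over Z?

H_0 ≅ Z,  H_1 ≅ Z_2,  H_2 = 0.

We work with the vertex ordering 0 < 1 < 2 < 3 < 4 < 5. The simplices of K, each written with vertices in increasing order, are:

  0-simplices (6): [0], [1], [2], [3], [4], [5]
  1-simplices (15): [0,1], [0,2], [0,3], [0,4], [0,5], [1,2], [1,3], [1,4], [1,5], [2,3], [2,4], [2,5], [3,4], [3,5], [4,5]
  2-simplices (10): [0,1,2], [0,1,5], [0,2,4], [0,3,4], [0,3,5], [1,2,3], [1,3,4], [1,4,5], [2,3,5], [2,4,5]

so the chain groups are C_0 ≅ Z^6, C_1 ≅ Z^15, C_2 ≅ Z^10.

The boundary map ∂_1: C_1 → C_0 is given by ∂[p,q] = [q] − [p]. For instance
  ∂[1,4] = [4] − [1].
As a 6×15 matrix over Z this has rank 5, with invariant factors (1,1,1,1,1).

The boundary map ∂_2: C_2 → C_1 sends each 2-simplex [p,q,r] to [q,r] − [p,r] + [p,q]. For instance
  ∂[2,4,5] = [4,5] − [2,5] + [2,4],
  ∂[0,1,5] = [1,5] − [0,5] + [0,1].
As a 15×10 matrix over Z this has rank 10, with invariant factors (1,1,1,1,1,1,1,1,1,2).

From H_k ≅ ker(∂_k) / im(∂_{k+1}) we obtain:

  H_0: rank C_0 − rank ∂_1 = 6 − 5 = 1, and the invariant factors of ∂_1 are all 1, so H_0 = Z.
  H_1: rank ker ∂_1 − rank ∂_2 = (15 − 5) − 10 = 0, and ∂_2 has invariant factor 2 > 1, so H_1 = Z_2.
  H_2: rank ker ∂_2 − rank ∂_3 = (10 − 10) − 0 = 0, and there is no ∂_3, so H_2 = 0.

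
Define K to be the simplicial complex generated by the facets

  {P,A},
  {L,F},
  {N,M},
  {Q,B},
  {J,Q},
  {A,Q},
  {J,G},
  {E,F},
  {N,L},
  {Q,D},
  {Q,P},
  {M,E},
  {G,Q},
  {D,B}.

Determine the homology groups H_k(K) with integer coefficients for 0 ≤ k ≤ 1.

We work with the vertex ordering A < B < D < E < F < G < J < L < M < N < P < Q. The simplices of K, each written with vertices in increasing order, are:

  0-simplices (12): A, B, D, E, F, G, J, L, M, N, P, Q
  1-simplices (14): AP, AQ, BD, BQ, DQ, EF, EM, FL, GJ, GQ, JQ, LN, MN, PQ

so the chain groups are C_0 ≅ Z^12, C_1 ≅ Z^14.

The boundary map ∂_1: C_1 → C_0 maps an edge to its endpoints' difference, ∂[p,q] = q − p. For instance
  ∂DQ = Q − D.
The 12×14 boundary matrix has rank 10 and Smith normal form diag(1,1,1,1,1,1,1,1,1,1).

Computing H_k = (kernel of ∂_k) / (image of ∂_{k+1}):

  H_0: rank C_0 − rank ∂_1 = 12 − 10 = 2, and the invariant factors of ∂_1 are all 1, so H_0 ≅ Z^2.
  H_1: rank ker ∂_1 − rank ∂_2 = (14 − 10) − 0 = 4, and there is no ∂_2, so H_1 ≅ Z^4.

H_0 = Z^2,  H_1 = Z^4.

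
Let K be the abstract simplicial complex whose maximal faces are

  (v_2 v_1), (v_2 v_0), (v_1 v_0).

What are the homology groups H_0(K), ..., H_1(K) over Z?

H_0 ≅ Z,  H_1 ≅ Z.

Take the total order v_0 < v_1 < v_2 on the vertex set. Then K (dimension 1) consists of the simplices:

  0-simplices (3): [v_0], [v_1], [v_2]
  1-simplices (3): [v_0,v_1], [v_0,v_2], [v_1,v_2]

so the chain groups are C_0 ≅ Z^3, C_1 ≅ Z^3.

The boundary map ∂_1: C_1 → C_0 maps an edge to its endpoints' difference, ∂[p,q] = q − p. For instance
  ∂[v_0,v_1] = [v_1] − [v_0].
The resulting 3×3 matrix has rank 2, and its Smith normal form has invariant factors (1,1).

Reading off H_k = ker ∂_k / im ∂_{k+1}:

  H_0: rank C_0 − rank ∂_1 = 3 − 2 = 1, and the invariant factors of ∂_1 are all 1, so H_0 ≅ Z.
  H_1: rank ker ∂_1 − rank ∂_2 = (3 − 2) − 0 = 1, and there is no ∂_2, so H_1 ≅ Z.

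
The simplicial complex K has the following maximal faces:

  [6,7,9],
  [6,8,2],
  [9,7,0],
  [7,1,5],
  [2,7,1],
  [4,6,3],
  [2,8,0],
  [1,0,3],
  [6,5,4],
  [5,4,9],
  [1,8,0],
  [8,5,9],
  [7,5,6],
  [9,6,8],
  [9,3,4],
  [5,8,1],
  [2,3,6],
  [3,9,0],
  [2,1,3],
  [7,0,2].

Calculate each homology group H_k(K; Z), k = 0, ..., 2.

Fix the vertex order 0 < 1 < 2 < 3 < 4 < 5 < 6 < 7 < 8 < 9 and write every simplex with vertices in increasing order. Then dim K = 2 and the simplices of K are:

  0-simplices (10): [0], [1], [2], [3], [4], [5], [6], [7], [8], [9]
  1-simplices (30): (30 of them)
  2-simplices (20): (20 of them)

so the chain groups are C_0 ≅ Z^10, C_1 ≅ Z^30, C_2 ≅ Z^20.

The boundary map ∂_1: C_1 → C_0 maps an edge to its endpoints' difference, ∂[p,q] = q − p.
As a 10×30 matrix over Z this has rank 9, with invariant factors (1,1,1,1,1,1,1,1,1).

∂_2: C_2 → C_1 maps a triangle to the signed sum of its edges. For instance
  ∂[1,5,8] = [5,8] − [1,8] + [1,5],
  ∂[4,5,9] = [5,9] − [4,9] + [4,5].
As a 30×20 matrix over Z this has rank 20, with invariant factors (1,1,1,1,1,1,1,1,1,1,1,1,1,1,1,1,1,1,1,2).

From H_k ≅ ker(∂_k) / im(∂_{k+1}) we obtain:

  H_0: rank C_0 − rank ∂_1 = 10 − 9 = 1, and the invariant factors of ∂_1 are all 1, so H_0 = Z.
  H_1: rank ker ∂_1 − rank ∂_2 = (30 − 9) − 20 = 1, and ∂_2 has invariant factor 2 > 1, so H_1 = Z ⊕ Z/2.
  H_2: rank ker ∂_2 − rank ∂_3 = (20 − 20) − 0 = 0, and there is no ∂_3, so H_2 = 0.

H_0 = Z,  H_1 = Z ⊕ Z/2,  H_2 = 0.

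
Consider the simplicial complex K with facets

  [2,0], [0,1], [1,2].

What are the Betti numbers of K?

K has 3 vertices, 3 edges.
rank ∂_0 = 0, rank ∂_1 = 2 ⇒ b_0 = 3 − 0 − 2 = 1; all invariant factors of ∂_1 are 1 so no torsion. So H_0 ≅ Z.
rank ∂_1 = 2, rank ∂_2 = 0 ⇒ b_1 = 3 − 2 − 0 = 1. So H_1 ≅ Z.

b_0 = 1, b_1 = 1.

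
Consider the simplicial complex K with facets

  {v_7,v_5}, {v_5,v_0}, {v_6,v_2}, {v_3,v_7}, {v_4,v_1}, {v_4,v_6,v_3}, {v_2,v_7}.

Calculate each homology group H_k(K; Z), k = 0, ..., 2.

Order the vertices as v_0 < v_1 < v_2 < v_3 < v_4 < v_5 < v_6 < v_7. Listing each simplex with vertices in this order, K has dimension 2 with simplices:

  0-simplices (8): [v_0], [v_1], [v_2], [v_3], [v_4], [v_5], [v_6], [v_7]
  1-simplices (9): [v_0,v_5], [v_1,v_4], [v_2,v_6], [v_2,v_7], [v_3,v_4], [v_3,v_6], [v_3,v_7], [v_4,v_6], [v_5,v_7]
  2-simplices (1): [v_3,v_4,v_6]

Hence C_0 ≅ Z^8, C_1 ≅ Z^9, C_2 ≅ Z^1.

∂_1: C_1 → C_0 sends each edge [p,q] (with p < q) to q − p. For instance
  ∂[v_3,v_4] = [v_4] − [v_3].
The resulting 8×9 matrix has rank 7, and its Smith normal form has invariant factors (1,1,1,1,1,1,1).

∂_2: C_2 → C_1 acts by ∂[p,q,r] = [q,r] − [p,r] + [p,q]. For instance
  ∂[v_3,v_4,v_6] = [v_4,v_6] − [v_3,v_6] + [v_3,v_4].
As a 9×1 matrix over Z this has rank 1, with invariant factors (1).

Reading off H_k = ker ∂_k / im ∂_{k+1}:

  H_0: rank C_0 − rank ∂_1 = 8 − 7 = 1, and the invariant factors of ∂_1 are all 1, so H_0 = Z.
  H_1: rank ker ∂_1 − rank ∂_2 = (9 − 7) − 1 = 1, and the invariant factors of ∂_2 are all 1, so H_1 = Z.
  H_2: rank ker ∂_2 − rank ∂_3 = (1 − 1) − 0 = 0, and there is no ∂_3, so H_2 = 0.

As a check, the Euler characteristic is 8 − 9 + 1 = 0, which agrees with 1 − 1 + 0 = 0.

H_0 = Z,  H_1 = Z,  H_2 = 0.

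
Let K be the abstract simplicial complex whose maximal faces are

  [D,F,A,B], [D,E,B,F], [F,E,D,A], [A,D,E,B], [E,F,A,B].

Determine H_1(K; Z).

H_1 ≅ 0.

Order the vertices as A < B < D < E < F. Listing each simplex with vertices in this order, K has dimension 3 with simplices:

  0-simplices (5): A, B, D, E, F
  1-simplices (10): AB, AD, AE, AF, BD, BE, BF, DE, DF, EF
  2-simplices (10): ABD, ABE, ABF, ADE, ADF, AEF, BDE, BDF, BEF, DEF
  3-simplices (5): ABDE, ABDF, ABEF, ADEF, BDEF

giving chain groups C_0 ≅ Z^5, C_1 ≅ Z^10, C_2 ≅ Z^10, C_3 ≅ Z^5.

Boundary ∂_1: C_1 → C_0 is given by ∂[p,q] = [q] − [p]. For instance
  ∂BF = F − B.
The resulting 5×10 matrix has rank 4, and its Smith normal form has invariant factors (1,1,1,1).

∂_2: C_2 → C_1 acts by ∂[p,q,r] = [q,r] − [p,r] + [p,q]. For instance
  ∂ABF = BF − AF + AB,
  ∂BDE = DE − BE + BD.
The resulting 10×10 matrix has rank 6, and its Smith normal form has invariant factors (1,1,1,1,1,1).

∂_3: C_3 → C_2 sends each 3-simplex σ to the alternating sum Σ_i (−1)^i (σ with its i-th vertex removed). For instance
  ∂ADEF = DEF − AEF + ADF − ADE,
  ∂ABDF = BDF − ADF + ABF − ABD.
The 10×5 boundary matrix has rank 4 and Smith normal form diag(1,1,1,1).

From H_k ≅ ker(∂_k) / im(∂_{k+1}) we obtain:

  H_1: rank ker ∂_1 − rank ∂_2 = (10 − 4) − 6 = 0, and the invariant factors of ∂_2 are all 1, so H_1 = 0.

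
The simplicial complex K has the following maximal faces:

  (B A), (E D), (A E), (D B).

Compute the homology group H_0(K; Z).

H_0 ≅ Z.

Order the vertices as A < B < D < E. Listing each simplex with vertices in this order, K has dimension 1 with simplices:

  0-simplices (4): A, B, D, E
  1-simplices (4): AB, AE, BD, DE

Hence C_0 ≅ Z^4, C_1 ≅ Z^4.

Boundary ∂_1: C_1 → C_0 sends each edge [p,q] (with p < q) to q − p.
The resulting 4×4 matrix has rank 3, and its Smith normal form has invariant factors (1,1,1).

From H_k ≅ ker(∂_k) / im(∂_{k+1}) we obtain:

  H_0: rank C_0 − rank ∂_1 = 4 − 3 = 1, and the invariant factors of ∂_1 are all 1, so H_0 = Z.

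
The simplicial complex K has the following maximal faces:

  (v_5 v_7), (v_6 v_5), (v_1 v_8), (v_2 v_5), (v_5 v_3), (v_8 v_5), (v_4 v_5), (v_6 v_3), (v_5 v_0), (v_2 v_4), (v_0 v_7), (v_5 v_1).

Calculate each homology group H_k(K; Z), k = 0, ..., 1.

H_0 ≅ Z,  H_1 ≅ Z^4.

Take the total order v_0 < v_1 < v_2 < v_3 < v_4 < v_5 < v_6 < v_7 < v_8 on the vertex set. Then K (dimension 1) consists of the simplices:

  0-simplices (9): [v_0], [v_1], [v_2], [v_3], [v_4], [v_5], [v_6], [v_7], [v_8]
  1-simplices (12): [v_0,v_5], [v_0,v_7], [v_1,v_5], [v_1,v_8], [v_2,v_4], [v_2,v_5], [v_3,v_5], [v_3,v_6], [v_4,v_5], [v_5,v_6], [v_5,v_7], [v_5,v_8]

Hence C_0 ≅ Z^9, C_1 ≅ Z^12.

∂_1: C_1 → C_0 maps an edge to its endpoints' difference, ∂[p,q] = q − p. For instance
  ∂[v_1,v_8] = [v_8] − [v_1].
The 9×12 boundary matrix has rank 8 and Smith normal form diag(1,1,1,1,1,1,1,1).

From H_k ≅ ker(∂_k) / im(∂_{k+1}) we obtain:

  H_0: rank C_0 − rank ∂_1 = 9 − 8 = 1, and the invariant factors of ∂_1 are all 1, so H_0 = Z.
  H_1: rank ker ∂_1 − rank ∂_2 = (12 − 8) − 0 = 4, and there is no ∂_2, so H_1 = Z^4.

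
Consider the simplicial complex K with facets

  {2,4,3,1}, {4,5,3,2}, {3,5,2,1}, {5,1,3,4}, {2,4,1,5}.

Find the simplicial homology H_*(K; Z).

H_0 = Z,  H_1 = 0,  H_2 = 0,  H_3 = Z.

Order the vertices as 1 < 2 < 3 < 4 < 5. Listing each simplex with vertices in this order, K has dimension 3 with simplices:

  0-simplices (5): [1], [2], [3], [4], [5]
  1-simplices (10): [1,2], [1,3], [1,4], [1,5], [2,3], [2,4], [2,5], [3,4], [3,5], [4,5]
  2-simplices (10): [1,2,3], [1,2,4], [1,2,5], [1,3,4], [1,3,5], [1,4,5], [2,3,4], [2,3,5], [2,4,5], [3,4,5]
  3-simplices (5): [1,2,3,4], [1,2,3,5], [1,2,4,5], [1,3,4,5], [2,3,4,5]

Hence C_0 ≅ Z^5, C_1 ≅ Z^10, C_2 ≅ Z^10, C_3 ≅ Z^5.

∂_1: C_1 → C_0 sends each edge [p,q] (with p < q) to q − p. For instance
  ∂[1,3] = [3] − [1].
This gives a 5×10 integer matrix of rank 4; reducing to Smith normal form yields diagonal entries (1,1,1,1).

Boundary ∂_2: C_2 → C_1 maps a triangle to the signed sum of its edges. For instance
  ∂[1,4,5] = [4,5] − [1,5] + [1,4],
  ∂[2,3,4] = [3,4] − [2,4] + [2,3].
As a 10×10 matrix over Z this has rank 6, with invariant factors (1,1,1,1,1,1).

The boundary map ∂_3: C_3 → C_2 sends each 3-simplex σ to the alternating sum Σ_i (−1)^i (σ with its i-th vertex removed). For instance
  ∂[2,3,4,5] = [3,4,5] − [2,4,5] + [2,3,5] − [2,3,4],
  ∂[1,2,4,5] = [2,4,5] − [1,4,5] + [1,2,5] − [1,2,4].
The resulting 10×5 matrix has rank 4, and its Smith normal form has invariant factors (1,1,1,1).

Computing H_k = (kernel of ∂_k) / (image of ∂_{k+1}):

  H_0: rank C_0 − rank ∂_1 = 5 − 4 = 1, and the invariant factors of ∂_1 are all 1, so H_0 = Z.
  H_1: rank ker ∂_1 − rank ∂_2 = (10 − 4) − 6 = 0, and the invariant factors of ∂_2 are all 1, so H_1 = 0.
  H_2: rank ker ∂_2 − rank ∂_3 = (10 − 6) − 4 = 0, and the invariant factors of ∂_3 are all 1, so H_2 = 0.
  H_3: rank ker ∂_3 − rank ∂_4 = (5 − 4) − 0 = 1, and there is no ∂_4, so H_3 = Z.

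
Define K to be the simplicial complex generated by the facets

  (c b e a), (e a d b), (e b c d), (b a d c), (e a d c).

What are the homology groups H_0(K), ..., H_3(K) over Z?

K has 5 vertices, 10 edges, 10 triangles, 5 3-simplices.
rank ∂_0 = 0, rank ∂_1 = 4 ⇒ b_0 = 5 − 0 − 4 = 1; all invariant factors of ∂_1 are 1 so no torsion. So H_0 ≅ Z.
rank ∂_1 = 4, rank ∂_2 = 6 ⇒ b_1 = 10 − 4 − 6 = 0; all invariant factors of ∂_2 are 1 so no torsion. So H_1 ≅ 0.
rank ∂_2 = 6, rank ∂_3 = 4 ⇒ b_2 = 10 − 6 − 4 = 0; all invariant factors of ∂_3 are 1 so no torsion. So H_2 ≅ 0.
rank ∂_3 = 4, rank ∂_4 = 0 ⇒ b_3 = 5 − 4 − 0 = 1. So H_3 ≅ Z.

H_0 ≅ Z,  H_1 = 0,  H_2 = 0,  H_3 ≅ Z.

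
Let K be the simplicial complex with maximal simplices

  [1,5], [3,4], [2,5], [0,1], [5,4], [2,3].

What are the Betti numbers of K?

b_0 = 1, b_1 = 1.

K has 6 vertices, 6 edges.
rank ∂_0 = 0, rank ∂_1 = 5 ⇒ b_0 = 6 − 0 − 5 = 1; all invariant factors of ∂_1 are 1 so no torsion. So H_0 ≅ Z.
rank ∂_1 = 5, rank ∂_2 = 0 ⇒ b_1 = 6 − 5 − 0 = 1. So H_1 ≅ Z.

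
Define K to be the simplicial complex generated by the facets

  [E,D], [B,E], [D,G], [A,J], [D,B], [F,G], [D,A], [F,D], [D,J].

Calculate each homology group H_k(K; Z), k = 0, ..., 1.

Fix the vertex order A < B < D < E < F < G < J and write every simplex with vertices in increasing order. Then dim K = 1 and the simplices of K are:

  0-simplices (7): A, B, D, E, F, G, J
  1-simplices (9): AD, AJ, BD, BE, DE, DF, DG, DJ, FG

so the chain groups are C_0 ≅ Z^7, C_1 ≅ Z^9.

The boundary map ∂_1: C_1 → C_0 maps an edge to its endpoints' difference, ∂[p,q] = q − p. For instance
  ∂DG = G − D.
The resulting 7×9 matrix has rank 6, and its Smith normal form has invariant factors (1,1,1,1,1,1).

Now H_k = ker ∂_k / im ∂_{k+1}, so:

  H_0: rank C_0 − rank ∂_1 = 7 − 6 = 1, and the invariant factors of ∂_1 are all 1, so H_0 = Z.
  H_1: rank ker ∂_1 − rank ∂_2 = (9 − 6) − 0 = 3, and there is no ∂_2, so H_1 = Z^3.

As a check, the Euler characteristic is 7 − 9 = -2, which agrees with 1 − 3 = -2.
(K is a triangulation of a wedge of 3 circles.)

H_0 = Z,  H_1 = Z^3.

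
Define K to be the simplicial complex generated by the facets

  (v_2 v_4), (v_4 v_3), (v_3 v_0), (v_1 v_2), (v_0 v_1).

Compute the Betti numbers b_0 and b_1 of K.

b_0 = 1, b_1 = 1.

Order the vertices as v_0 < v_1 < v_2 < v_3 < v_4. Listing each simplex with vertices in this order, K has dimension 1 with simplices:

  0-simplices (5): [v_0], [v_1], [v_2], [v_3], [v_4]
  1-simplices (5): [v_0,v_1], [v_0,v_3], [v_1,v_2], [v_2,v_4], [v_3,v_4]

giving chain groups C_0 ≅ Z^5, C_1 ≅ Z^5.

Boundary ∂_1: C_1 → C_0 is given by ∂[p,q] = [q] − [p].
The 5×5 boundary matrix has rank 4 and Smith normal form diag(1,1,1,1).

From H_k ≅ ker(∂_k) / im(∂_{k+1}) we obtain:

  H_0: rank C_0 − rank ∂_1 = 5 − 4 = 1, and the invariant factors of ∂_1 are all 1, so H_0 = Z.
  H_1: rank ker ∂_1 − rank ∂_2 = (5 − 4) − 0 = 1, and there is no ∂_2, so H_1 = Z.

As a check, the Euler characteristic is 5 − 5 = 0, which agrees with 1 − 1 = 0.
(K is a triangulation of the circle S^1.)

Hence the Betti numbers are b_0 = 1, b_1 = 1.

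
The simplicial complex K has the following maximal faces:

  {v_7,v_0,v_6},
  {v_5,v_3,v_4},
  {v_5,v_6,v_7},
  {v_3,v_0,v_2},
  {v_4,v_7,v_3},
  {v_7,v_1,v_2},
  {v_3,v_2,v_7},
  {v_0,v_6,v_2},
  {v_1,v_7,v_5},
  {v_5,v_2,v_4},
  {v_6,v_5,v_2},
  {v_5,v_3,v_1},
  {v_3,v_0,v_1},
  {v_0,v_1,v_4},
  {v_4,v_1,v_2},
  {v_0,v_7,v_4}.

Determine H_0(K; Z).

We work with the vertex ordering v_0 < v_1 < v_2 < v_3 < v_4 < v_5 < v_6 < v_7. The simplices of K, each written with vertices in increasing order, are:

  0-simplices (8): [v_0], [v_1], [v_2], [v_3], [v_4], [v_5], [v_6], [v_7]
  1-simplices (24): (24 of them)
  2-simplices (16): (16 of them)

Hence C_0 ≅ Z^8, C_1 ≅ Z^24, C_2 ≅ Z^16.

Boundary ∂_1: C_1 → C_0 is given by ∂[p,q] = [q] − [p]. For instance
  ∂[v_5,v_6] = [v_6] − [v_5].
The resulting 8×24 matrix has rank 7, and its Smith normal form has invariant factors (1,1,1,1,1,1,1).

Boundary ∂_2: C_2 → C_1 acts by ∂[p,q,r] = [q,r] − [p,r] + [p,q]. For instance
  ∂[v_1,v_3,v_5] = [v_3,v_5] − [v_1,v_5] + [v_1,v_3],
  ∂[v_2,v_3,v_7] = [v_3,v_7] − [v_2,v_7] + [v_2,v_3].
The 24×16 boundary matrix has rank 15 and Smith normal form diag(1,1,1,1,1,1,1,1,1,1,1,1,1,1,1).

Reading off H_k = ker ∂_k / im ∂_{k+1}:

  H_0: rank C_0 − rank ∂_1 = 8 − 7 = 1, and the invariant factors of ∂_1 are all 1, so H_0 = Z.

(K is a triangulation of the torus T^2.)

H_0 ≅ Z.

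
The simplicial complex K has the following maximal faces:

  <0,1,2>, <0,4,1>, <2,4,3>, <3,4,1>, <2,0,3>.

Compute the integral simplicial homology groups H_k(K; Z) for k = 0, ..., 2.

H_0 = Z,  H_1 = Z,  H_2 = 0.

We work with the vertex ordering 0 < 1 < 2 < 3 < 4. The simplices of K, each written with vertices in increasing order, are:

  0-simplices (5): [0], [1], [2], [3], [4]
  1-simplices (10): [0,1], [0,2], [0,3], [0,4], [1,2], [1,3], [1,4], [2,3], [2,4], [3,4]
  2-simplices (5): [0,1,2], [0,1,4], [0,2,3], [1,3,4], [2,3,4]

giving chain groups C_0 ≅ Z^5, C_1 ≅ Z^10, C_2 ≅ Z^5.

Boundary ∂_1: C_1 → C_0 sends each edge [p,q] (with p < q) to q − p. For instance
  ∂[3,4] = [4] − [3].
As a 5×10 matrix over Z this has rank 4, with invariant factors (1,1,1,1).

Boundary ∂_2: C_2 → C_1 acts by ∂[p,q,r] = [q,r] − [p,r] + [p,q]. For instance
  ∂[2,3,4] = [3,4] − [2,4] + [2,3],
  ∂[0,1,4] = [1,4] − [0,4] + [0,1].
This gives a 10×5 integer matrix of rank 5; reducing to Smith normal form yields diagonal entries (1,1,1,1,1).

From H_k ≅ ker(∂_k) / im(∂_{k+1}) we obtain:

  H_0: rank C_0 − rank ∂_1 = 5 − 4 = 1, and the invariant factors of ∂_1 are all 1, so H_0 ≅ Z.
  H_1: rank ker ∂_1 − rank ∂_2 = (10 − 4) − 5 = 1, and the invariant factors of ∂_2 are all 1, so H_1 ≅ Z.
  H_2: rank ker ∂_2 − rank ∂_3 = (5 − 5) − 0 = 0, and there is no ∂_3, so H_2 ≅ 0.

As a check, the Euler characteristic is 5 − 10 + 5 = 0, which agrees with 1 − 1 + 0 = 0.
(K is a triangulation of the Möbius band.)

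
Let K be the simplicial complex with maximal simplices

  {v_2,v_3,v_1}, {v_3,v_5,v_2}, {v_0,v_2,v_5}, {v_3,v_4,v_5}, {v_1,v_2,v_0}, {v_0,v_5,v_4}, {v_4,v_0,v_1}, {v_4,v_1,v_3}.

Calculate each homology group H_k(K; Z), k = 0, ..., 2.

Fix the vertex order v_0 < v_1 < v_2 < v_3 < v_4 < v_5 and write every simplex with vertices in increasing order. Then dim K = 2 and the simplices of K are:

  0-simplices (6): [v_0], [v_1], [v_2], [v_3], [v_4], [v_5]
  1-simplices (12): [v_0,v_1], [v_0,v_2], [v_0,v_4], [v_0,v_5], [v_1,v_2], [v_1,v_3], [v_1,v_4], [v_2,v_3], [v_2,v_5], [v_3,v_4], [v_3,v_5], [v_4,v_5]
  2-simplices (8): [v_0,v_1,v_2], [v_0,v_1,v_4], [v_0,v_2,v_5], [v_0,v_4,v_5], [v_1,v_2,v_3], [v_1,v_3,v_4], [v_2,v_3,v_5], [v_3,v_4,v_5]

Hence C_0 ≅ Z^6, C_1 ≅ Z^12, C_2 ≅ Z^8.

The boundary map ∂_1: C_1 → C_0 sends each edge [p,q] (with p < q) to q − p. For instance
  ∂[v_2,v_5] = [v_5] − [v_2].
The 6×12 boundary matrix has rank 5 and Smith normal form diag(1,1,1,1,1).

∂_2: C_2 → C_1 maps a triangle to the signed sum of its edges. For instance
  ∂[v_2,v_3,v_5] = [v_3,v_5] − [v_2,v_5] + [v_2,v_3],
  ∂[v_0,v_1,v_4] = [v_1,v_4] − [v_0,v_4] + [v_0,v_1].
The resulting 12×8 matrix has rank 7, and its Smith normal form has invariant factors (1,1,1,1,1,1,1).

Computing H_k = (kernel of ∂_k) / (image of ∂_{k+1}):

  H_0: rank C_0 − rank ∂_1 = 6 − 5 = 1, and the invariant factors of ∂_1 are all 1, so H_0 ≅ Z.
  H_1: rank ker ∂_1 − rank ∂_2 = (12 − 5) − 7 = 0, and the invariant factors of ∂_2 are all 1, so H_1 ≅ 0.
  H_2: rank ker ∂_2 − rank ∂_3 = (8 − 7) − 0 = 1, and there is no ∂_3, so H_2 ≅ Z.

H_0 = Z,  H_1 = 0,  H_2 = Z.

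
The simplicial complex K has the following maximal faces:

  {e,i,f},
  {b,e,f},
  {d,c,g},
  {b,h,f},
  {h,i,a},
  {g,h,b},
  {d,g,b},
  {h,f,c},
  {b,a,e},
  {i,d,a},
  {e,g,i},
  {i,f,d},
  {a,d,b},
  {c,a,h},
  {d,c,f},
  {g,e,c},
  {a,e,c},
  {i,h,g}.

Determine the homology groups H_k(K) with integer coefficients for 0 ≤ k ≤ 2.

Take the total order a < b < c < d < e < f < g < h < i on the vertex set. Then K (dimension 2) consists of the simplices:

  0-simplices (9): a, b, c, d, e, f, g, h, i
  1-simplices (27): ab, ac, ad, ae, ah, ai, bd, be, bf, bg, bh, cd, ce, cf, cg, ch, df, dg, di, ef, eg, ei, fh, fi, gh, gi, hi
  2-simplices (18): abd, abe, ace, ach, adi, ahi, bdg, bef, bfh, bgh, cdf, cdg, ceg, cfh, dfi, efi, egi, ghi

giving chain groups C_0 ≅ Z^9, C_1 ≅ Z^27, C_2 ≅ Z^18.

The boundary map ∂_1: C_1 → C_0 maps an edge to its endpoints' difference, ∂[p,q] = q − p. For instance
  ∂cg = g − c.
The 9×27 boundary matrix has rank 8 and Smith normal form diag(1,1,1,1,1,1,1,1).

∂_2: C_2 → C_1 maps a triangle to the signed sum of its edges. For instance
  ∂efi = fi − ei + ef,
  ∂bef = ef − bf + be.
This gives a 27×18 integer matrix of rank 17; reducing to Smith normal form yields diagonal entries (1,1,1,1,1,1,1,1,1,1,1,1,1,1,1,1,1).

Reading off H_k = ker ∂_k / im ∂_{k+1}:

  H_0: rank C_0 − rank ∂_1 = 9 − 8 = 1, and the invariant factors of ∂_1 are all 1, so H_0 ≅ Z.
  H_1: rank ker ∂_1 − rank ∂_2 = (27 − 8) − 17 = 2, and the invariant factors of ∂_2 are all 1, so H_1 ≅ Z^2.
  H_2: rank ker ∂_2 − rank ∂_3 = (18 − 17) − 0 = 1, and there is no ∂_3, so H_2 ≅ Z.

H_0 = Z,  H_1 = Z^2,  H_2 = Z.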